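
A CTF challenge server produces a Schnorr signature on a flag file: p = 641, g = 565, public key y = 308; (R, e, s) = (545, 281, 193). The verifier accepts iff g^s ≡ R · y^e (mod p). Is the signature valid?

invalid

g^s mod p:
565^2 = 319225 ≡ 7
565^4 ≡ 7^2 = 49
565^8 ≡ 49^2 = 2401 ≡ 478
565^16 ≡ 478^2 = 228484 ≡ 288
565^32 ≡ 288^2 = 82944 ≡ 255
565^64 ≡ 255^2 = 65025 ≡ 284
565^128 ≡ 284^2 = 80656 ≡ 531
193 = 128 + 64 + 1, so 565^193 ≡ 531·284·565 ≡ 617 (mod 641)
R · y^e mod p:
308^2 = 94864 ≡ 637
308^4 ≡ 637^2 = 405769 ≡ 16
308^8 ≡ 16^2 = 256
308^16 ≡ 256^2 = 65536 ≡ 154
308^32 ≡ 154^2 = 23716 ≡ 640
308^64 ≡ 640^2 = 409600 ≡ 1
308^128 ≡ 1^2 = 1
308^256 ≡ 1^2 = 1
281 = 256 + 16 + 8 + 1, so 308^281 ≡ 1·154·256·308 ≡ 129 (mod 641)
545·129 = 70305 ≡ 436 (mod 641)
617 ≠ 436; the check fails.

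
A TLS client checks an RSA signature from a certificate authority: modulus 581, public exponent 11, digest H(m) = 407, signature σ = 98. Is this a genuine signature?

σ^2 ≡ 98^2 = 9604 ≡ 308
σ^4 ≡ 308^2 = 94864 ≡ 161
σ^8 ≡ 161^2 = 25921 ≡ 357
11 = 8 + 2 + 1, so σ^11 ≡ 357·308·98 ≡ 462 (mod 581)
462 ≠ 407, so verification fails.

forged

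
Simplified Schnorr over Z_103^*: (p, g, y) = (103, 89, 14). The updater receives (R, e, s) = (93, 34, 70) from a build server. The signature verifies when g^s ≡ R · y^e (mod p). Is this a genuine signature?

g^s mod p:
Squares mod 103: 89^1≡89, 89^2≡93, 89^4≡100, 89^8≡9, 89^16≡81, 89^32≡72, 89^64≡34
70 = 64 + 4 + 2, so 89^70 ≡ 34·100·93 ≡ 93 (mod 103)
R · y^e mod p:
Squares mod 103: 14^1≡14, 14^2≡93, 14^4≡100, 14^8≡9, 14^16≡81, 14^32≡72
34 = 32 + 2, so 14^34 ≡ 72·93 ≡ 1 (mod 103)
93·1 = 93 ≡ 93 (mod 103)
93 ≡ 93 (mod 103); signature holds.

genuine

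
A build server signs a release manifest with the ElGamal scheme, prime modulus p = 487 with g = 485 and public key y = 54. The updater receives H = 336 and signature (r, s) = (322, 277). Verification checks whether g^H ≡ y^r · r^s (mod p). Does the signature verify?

does not verify

Left side g^H mod p:
Squares mod 487: 485^1≡485, 485^2≡4, 485^4≡16, 485^8≡256, 485^16≡278, 485^32≡338, 485^64≡286, 485^128≡467, 485^256≡400
336 = 256 + 64 + 16, so 485^336 ≡ 400·286·278 ≡ 152 (mod 487)
Right side y^r · r^s mod p:
Squares mod 487: 54^1≡54, 54^2≡481, 54^4≡36, 54^8≡322, 54^16≡440, 54^32≡261, 54^64≡428, 54^128≡72, 54^256≡314
322 = 256 + 64 + 2, so 54^322 ≡ 314·428·481 ≡ 120 (mod 487)
Squares mod 487: 322^1≡322, 322^2≡440, 322^4≡261, 322^8≡428, 322^16≡72, 322^32≡314, 322^64≡222, 322^128≡97, 322^256≡156
277 = 256 + 16 + 4 + 1, so 322^277 ≡ 156·72·261·322 ≡ 339 (mod 487)
120·339 = 40680 ≡ 259 (mod 487)
152 ≠ 259, so verification fails.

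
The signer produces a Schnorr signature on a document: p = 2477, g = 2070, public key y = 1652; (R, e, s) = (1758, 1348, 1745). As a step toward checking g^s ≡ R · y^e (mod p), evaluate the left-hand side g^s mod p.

1733

Squares mod 2477: 2070^1≡2070, 2070^2≡2167, 2070^4≡1974, 2070^8≡355, 2070^16≡2175, 2070^32≡2032, 2070^64≡2342, 2070^128≡886, 2070^256≡2264, 2070^512≡783, 2070^1024≡1270
1745 = 1024 + 512 + 128 + 64 + 16 + 1, so 2070^1745 ≡ 1270·783·886·2342·2175·2070 ≡ 1733 (mod 2477)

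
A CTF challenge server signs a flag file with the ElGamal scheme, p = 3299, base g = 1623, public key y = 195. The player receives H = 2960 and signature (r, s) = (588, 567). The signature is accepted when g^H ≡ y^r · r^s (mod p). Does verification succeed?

Left side g^H mod p:
1623^2 = 2634129 ≡ 1527
1623^4 ≡ 1527^2 = 2331729 ≡ 2635
1623^8 ≡ 2635^2 = 6943225 ≡ 2129
1623^16 ≡ 2129^2 = 4532641 ≡ 3114
1623^32 ≡ 3114^2 = 9696996 ≡ 1235
1623^64 ≡ 1235^2 = 1525225 ≡ 1087
1623^128 ≡ 1087^2 = 1181569 ≡ 527
1623^256 ≡ 527^2 = 277729 ≡ 613
1623^512 ≡ 613^2 = 375769 ≡ 2982
1623^1024 ≡ 2982^2 = 8892324 ≡ 1519
1623^2048 ≡ 1519^2 = 2307361 ≡ 1360
2960 = 2048 + 512 + 256 + 128 + 16, so 1623^2960 ≡ 1360·2982·613·527·3114 ≡ 580 (mod 3299)
Right side y^r · r^s mod p:
195^2 = 38025 ≡ 1736
195^4 ≡ 1736^2 = 3013696 ≡ 1709
195^8 ≡ 1709^2 = 2920681 ≡ 1066
195^16 ≡ 1066^2 = 1136356 ≡ 1500
195^32 ≡ 1500^2 = 2250000 ≡ 82
195^64 ≡ 82^2 = 6724 ≡ 126
195^128 ≡ 126^2 = 15876 ≡ 2680
195^256 ≡ 2680^2 = 7182400 ≡ 477
195^512 ≡ 477^2 = 227529 ≡ 3197
588 = 512 + 64 + 8 + 4, so 195^588 ≡ 3197·126·1066·1709 ≡ 2601 (mod 3299)
588^2 = 345744 ≡ 2648
588^4 ≡ 2648^2 = 7011904 ≡ 1529
588^8 ≡ 1529^2 = 2337841 ≡ 2149
588^16 ≡ 2149^2 = 4618201 ≡ 2900
588^32 ≡ 2900^2 = 8410000 ≡ 849
588^64 ≡ 849^2 = 720801 ≡ 1619
588^128 ≡ 1619^2 = 2621161 ≡ 1755
588^256 ≡ 1755^2 = 3080025 ≡ 2058
588^512 ≡ 2058^2 = 4235364 ≡ 2747
567 = 512 + 32 + 16 + 4 + 2 + 1, so 588^567 ≡ 2747·849·2900·1529·2648·588 ≡ 1601 (mod 3299)
2601·1601 = 4164201 ≡ 863 (mod 3299)
580 ≠ 863, so verification fails.

fails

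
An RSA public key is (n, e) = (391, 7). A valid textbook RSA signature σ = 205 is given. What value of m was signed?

171

σ^2 ≡ 205^2 = 42025 ≡ 188
σ^4 ≡ 188^2 = 35344 ≡ 154
7 = 4 + 2 + 1, so σ^7 ≡ 154·188·205 ≡ 171 (mod 391)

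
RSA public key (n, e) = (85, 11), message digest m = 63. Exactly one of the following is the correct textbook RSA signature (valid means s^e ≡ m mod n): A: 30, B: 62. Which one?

B

Candidate A: 30^2 = 900 ≡ 50; 30^4 ≡ 50^2 = 2500 ≡ 35; 30^8 ≡ 35^2 = 1225 ≡ 35; 11 = 8 + 2 + 1, so 30^11 ≡ 35·50·30 ≡ 55 (mod 85)
Candidate B: 62^2 = 3844 ≡ 19; 62^4 ≡ 19^2 = 361 ≡ 21; 62^8 ≡ 21^2 = 441 ≡ 16; 11 = 8 + 2 + 1, so 62^11 ≡ 16·19·62 ≡ 63 (mod 85)
  → matches m = 63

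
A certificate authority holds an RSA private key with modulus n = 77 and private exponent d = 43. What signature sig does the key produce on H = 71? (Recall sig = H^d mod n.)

Squares mod 77: H^1≡71, H^2≡36, H^4≡64, H^8≡15, H^16≡71, H^32≡36
43 = 32 + 8 + 2 + 1, so H^43 ≡ 36·15·36·71 ≡ 15 (mod 77)

15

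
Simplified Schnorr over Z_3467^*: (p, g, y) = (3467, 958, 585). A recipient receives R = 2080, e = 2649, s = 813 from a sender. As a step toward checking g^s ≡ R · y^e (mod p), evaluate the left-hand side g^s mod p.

958^2 = 917764 ≡ 2476
958^4 ≡ 2476^2 = 6130576 ≡ 920
958^8 ≡ 920^2 = 846400 ≡ 452
958^16 ≡ 452^2 = 204304 ≡ 3218
958^32 ≡ 3218^2 = 10355524 ≡ 3062
958^64 ≡ 3062^2 = 9375844 ≡ 1076
958^128 ≡ 1076^2 = 1157776 ≡ 3265
958^256 ≡ 3265^2 = 10660225 ≡ 2667
958^512 ≡ 2667^2 = 7112889 ≡ 2072
813 = 512 + 256 + 32 + 8 + 4 + 1, so 958^813 ≡ 2072·2667·3062·452·920·958 ≡ 1742 (mod 3467)

1742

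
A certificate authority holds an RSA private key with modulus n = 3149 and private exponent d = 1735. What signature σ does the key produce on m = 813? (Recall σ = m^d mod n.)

Squares mod 3149: m^1≡813, m^2≡2828, m^4≡2273, m^8≡2169, m^16≡3104, m^32≡2025, m^64≡627, m^128≡2653, m^256≡394, m^512≡935, m^1024≡1952
1735 = 1024 + 512 + 128 + 64 + 4 + 2 + 1, so m^1735 ≡ 1952·935·2653·627·2273·2828·813 ≡ 1231 (mod 3149)

1231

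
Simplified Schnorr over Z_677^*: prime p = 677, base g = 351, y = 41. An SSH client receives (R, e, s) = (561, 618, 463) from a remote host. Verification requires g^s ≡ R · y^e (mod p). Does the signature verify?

g^s mod p:
Squares mod 677: 351^1≡351, 351^2≡664, 351^4≡169, 351^8≡127, 351^16≡558, 351^32≡621, 351^64≡428, 351^128≡394, 351^256≡203
463 = 256 + 128 + 64 + 8 + 4 + 2 + 1, so 351^463 ≡ 203·394·428·127·169·664·351 ≡ 67 (mod 677)
R · y^e mod p:
Squares mod 677: 41^1≡41, 41^2≡327, 41^4≡640, 41^8≡15, 41^16≡225, 41^32≡527, 41^64≡159, 41^128≡232, 41^256≡341, 41^512≡514
618 = 512 + 64 + 32 + 8 + 2, so 41^618 ≡ 514·159·527·15·327 ≡ 652 (mod 677)
561·652 = 365772 ≡ 192 (mod 677)
67 ≠ 192; the check fails.

does not verify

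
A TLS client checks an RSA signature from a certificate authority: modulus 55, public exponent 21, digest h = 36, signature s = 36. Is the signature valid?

valid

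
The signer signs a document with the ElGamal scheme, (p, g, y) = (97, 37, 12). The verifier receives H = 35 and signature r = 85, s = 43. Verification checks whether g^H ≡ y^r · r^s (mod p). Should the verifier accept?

reject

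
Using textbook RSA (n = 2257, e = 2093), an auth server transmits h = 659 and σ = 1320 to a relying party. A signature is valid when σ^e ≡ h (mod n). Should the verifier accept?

σ^2 ≡ 1320^2 = 1742400 ≡ 2253
σ^4 ≡ 2253^2 = 5076009 ≡ 16
σ^8 ≡ 16^2 = 256
σ^16 ≡ 256^2 = 65536 ≡ 83
σ^32 ≡ 83^2 = 6889 ≡ 118
σ^64 ≡ 118^2 = 13924 ≡ 382
σ^128 ≡ 382^2 = 145924 ≡ 1476
σ^256 ≡ 1476^2 = 2178576 ≡ 571
σ^512 ≡ 571^2 = 326041 ≡ 1033
σ^1024 ≡ 1033^2 = 1067089 ≡ 1785
σ^2048 ≡ 1785^2 = 3186225 ≡ 1598
2093 = 2048 + 32 + 8 + 4 + 1, so σ^2093 ≡ 1598·118·256·16·1320 ≡ 659 (mod 2257)
659 = h, so the signature checks out.

accept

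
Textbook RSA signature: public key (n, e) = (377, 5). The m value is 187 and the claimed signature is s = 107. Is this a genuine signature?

forged

s^2 ≡ 107^2 = 11449 ≡ 139
s^4 ≡ 139^2 = 19321 ≡ 94
5 = 4 + 1, so s^5 ≡ 94·107 ≡ 256 (mod 377)
256 ≠ 187, so verification fails.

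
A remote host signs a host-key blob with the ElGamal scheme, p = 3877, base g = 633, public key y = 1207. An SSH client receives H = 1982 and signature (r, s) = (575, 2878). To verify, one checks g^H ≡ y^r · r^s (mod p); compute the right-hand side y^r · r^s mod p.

1207^2 = 1456849 ≡ 2974
1207^4 ≡ 2974^2 = 8844676 ≡ 1239
1207^8 ≡ 1239^2 = 1535121 ≡ 3706
1207^16 ≡ 3706^2 = 13734436 ≡ 2102
1207^32 ≡ 2102^2 = 4418404 ≡ 2501
1207^64 ≡ 2501^2 = 6255001 ≡ 1400
1207^128 ≡ 1400^2 = 1960000 ≡ 2115
1207^256 ≡ 2115^2 = 4473225 ≡ 3044
1207^512 ≡ 3044^2 = 9265936 ≡ 3783
575 = 512 + 32 + 16 + 8 + 4 + 2 + 1, so 1207^575 ≡ 3783·2501·2102·3706·1239·2974·1207 ≡ 3723 (mod 3877)
575^2 = 330625 ≡ 1080
575^4 ≡ 1080^2 = 1166400 ≡ 3300
575^8 ≡ 3300^2 = 10890000 ≡ 3384
575^16 ≡ 3384^2 = 11451456 ≡ 2675
575^32 ≡ 2675^2 = 7155625 ≡ 2560
575^64 ≡ 2560^2 = 6553600 ≡ 1470
575^128 ≡ 1470^2 = 2160900 ≡ 1411
575^256 ≡ 1411^2 = 1990921 ≡ 2020
575^512 ≡ 2020^2 = 4080400 ≡ 1796
575^1024 ≡ 1796^2 = 3225616 ≡ 3829
575^2048 ≡ 3829^2 = 14661241 ≡ 2304
2878 = 2048 + 512 + 256 + 32 + 16 + 8 + 4 + 2, so 575^2878 ≡ 2304·1796·2020·2560·2675·3384·3300·1080 ≡ 3695 (mod 3877)
y^r · r^s ≡ 3723·3695 = 13756485 ≡ 889 (mod 3877)

889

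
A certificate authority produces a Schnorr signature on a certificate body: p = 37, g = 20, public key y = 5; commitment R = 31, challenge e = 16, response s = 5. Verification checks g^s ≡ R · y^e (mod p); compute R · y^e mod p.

18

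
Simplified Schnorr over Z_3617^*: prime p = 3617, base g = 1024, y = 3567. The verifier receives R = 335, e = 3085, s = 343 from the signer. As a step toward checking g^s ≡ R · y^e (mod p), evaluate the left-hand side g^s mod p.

3239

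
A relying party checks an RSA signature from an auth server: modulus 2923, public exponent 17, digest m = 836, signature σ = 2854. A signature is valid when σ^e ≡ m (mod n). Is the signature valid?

valid

σ^2 ≡ 2854^2 = 8145316 ≡ 1838
σ^4 ≡ 1838^2 = 3378244 ≡ 2179
σ^8 ≡ 2179^2 = 4748041 ≡ 1089
σ^16 ≡ 1089^2 = 1185921 ≡ 2106
17 = 16 + 1, so σ^17 ≡ 2106·2854 ≡ 836 (mod 2923)
836 = m, so the signature checks out.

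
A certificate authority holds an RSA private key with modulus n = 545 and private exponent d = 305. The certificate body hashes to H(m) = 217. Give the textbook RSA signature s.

217

(H(m))^2 ≡ 217^2 = 47089 ≡ 219
(H(m))^4 ≡ 219^2 = 47961 ≡ 1
(H(m))^8 ≡ 1^2 = 1
(H(m))^16 ≡ 1^2 = 1
(H(m))^32 ≡ 1^2 = 1
(H(m))^64 ≡ 1^2 = 1
(H(m))^128 ≡ 1^2 = 1
(H(m))^256 ≡ 1^2 = 1
305 = 256 + 32 + 16 + 1, so (H(m))^305 ≡ 1·1·1·217 ≡ 217 (mod 545)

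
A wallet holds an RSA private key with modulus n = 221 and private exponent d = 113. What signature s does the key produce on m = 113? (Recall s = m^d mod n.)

198

Squares mod 221: m^1≡113, m^2≡172, m^4≡191, m^8≡16, m^16≡35, m^32≡120, m^64≡35
113 = 64 + 32 + 16 + 1, so m^113 ≡ 35·120·35·113 ≡ 198 (mod 221)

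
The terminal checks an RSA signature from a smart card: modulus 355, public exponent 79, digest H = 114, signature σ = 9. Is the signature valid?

valid

σ^2 ≡ 9^2 = 81
σ^4 ≡ 81^2 = 6561 ≡ 171
σ^8 ≡ 171^2 = 29241 ≡ 131
σ^16 ≡ 131^2 = 17161 ≡ 121
σ^32 ≡ 121^2 = 14641 ≡ 86
σ^64 ≡ 86^2 = 7396 ≡ 296
79 = 64 + 8 + 4 + 2 + 1, so σ^79 ≡ 296·131·171·81·9 ≡ 114 (mod 355)
σ^79 mod 355 = 114 matches H.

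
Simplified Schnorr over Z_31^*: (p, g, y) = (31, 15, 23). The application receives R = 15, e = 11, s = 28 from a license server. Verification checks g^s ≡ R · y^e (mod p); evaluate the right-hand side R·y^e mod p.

23^11 mod 31 = 23
R · y^e ≡ 15·23 = 345 ≡ 4 (mod 31)

4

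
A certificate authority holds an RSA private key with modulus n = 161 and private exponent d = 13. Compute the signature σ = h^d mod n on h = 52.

Squares mod 161: h^1≡52, h^2≡128, h^4≡123, h^8≡156
13 = 8 + 4 + 1, so h^13 ≡ 156·123·52 ≡ 59 (mod 161)

59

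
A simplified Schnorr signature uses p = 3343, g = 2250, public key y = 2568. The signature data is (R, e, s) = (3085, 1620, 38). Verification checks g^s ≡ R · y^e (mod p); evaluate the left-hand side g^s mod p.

219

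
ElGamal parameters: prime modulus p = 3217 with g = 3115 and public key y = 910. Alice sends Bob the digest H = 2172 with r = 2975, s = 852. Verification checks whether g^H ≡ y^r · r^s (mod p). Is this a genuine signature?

Left side g^H mod p:
Squares mod 3217: 3115^1≡3115, 3115^2≡753, 3115^4≡817, 3115^8≡1570, 3115^16≡678, 3115^32≡2870, 3115^64≡1380, 3115^128≡3153, 3115^256≡879, 3115^512≡561, 3115^1024≡2672, 3115^2048≡1061
2172 = 2048 + 64 + 32 + 16 + 8 + 4, so 3115^2172 ≡ 1061·1380·2870·678·1570·817 ≡ 2559 (mod 3217)
Right side y^r · r^s mod p:
Squares mod 3217: 910^1≡910, 910^2≡1331, 910^4≡2211, 910^8≡1898, 910^16≡2581, 910^32≡2371, 910^64≡1542, 910^128≡401, 910^256≡3168, 910^512≡2401, 910^1024≡3154, 910^2048≡752
2975 = 2048 + 512 + 256 + 128 + 16 + 8 + 4 + 2 + 1, so 910^2975 ≡ 752·2401·3168·401·2581·1898·2211·1331·910 ≡ 889 (mod 3217)
Squares mod 3217: 2975^1≡2975, 2975^2≡658, 2975^4≡1886, 2975^8≡2211, 2975^16≡1898, 2975^32≡2581, 2975^64≡2371, 2975^128≡1542, 2975^256≡401, 2975^512≡3168
852 = 512 + 256 + 64 + 16 + 4, so 2975^852 ≡ 3168·401·2371·1898·1886 ≡ 2464 (mod 3217)
889·2464 = 2190496 ≡ 2936 (mod 3217)
2559 ≠ 2936, so verification fails.

forged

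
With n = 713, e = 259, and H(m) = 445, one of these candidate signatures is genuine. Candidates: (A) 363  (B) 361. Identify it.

Candidate A: Squares mod 713: 363^1≡363, 363^2≡577, 363^4≡671, 363^8≡338, 363^16≡164, 363^32≡515, 363^64≡702, 363^128≡121, 363^256≡381; 259 = 256 + 2 + 1, so 363^259 ≡ 381·577·363 ≡ 445 (mod 713)
  → matches H(m) = 445
Candidate B: Squares mod 713: 361^1≡361, 361^2≡555, 361^4≡9, 361^8≡81, 361^16≡144, 361^32≡59, 361^64≡629, 361^128≡639, 361^256≡485; 259 = 256 + 2 + 1, so 361^259 ≡ 485·555·361 ≡ 257 (mod 713)

A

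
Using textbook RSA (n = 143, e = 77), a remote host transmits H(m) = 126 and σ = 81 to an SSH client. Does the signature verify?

verifies

σ^2 ≡ 81^2 = 6561 ≡ 126
σ^4 ≡ 126^2 = 15876 ≡ 3
σ^8 ≡ 3^2 = 9
σ^16 ≡ 9^2 = 81
σ^32 ≡ 81^2 = 6561 ≡ 126
σ^64 ≡ 126^2 = 15876 ≡ 3
77 = 64 + 8 + 4 + 1, so σ^77 ≡ 3·9·3·81 ≡ 126 (mod 143)
σ^77 mod 143 = 126 matches H(m).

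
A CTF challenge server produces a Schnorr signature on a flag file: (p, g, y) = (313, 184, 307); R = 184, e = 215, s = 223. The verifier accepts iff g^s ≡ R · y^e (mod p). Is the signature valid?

invalid

g^s mod p:
184^2 = 33856 ≡ 52
184^4 ≡ 52^2 = 2704 ≡ 200
184^8 ≡ 200^2 = 40000 ≡ 249
184^16 ≡ 249^2 = 62001 ≡ 27
184^32 ≡ 27^2 = 729 ≡ 103
184^64 ≡ 103^2 = 10609 ≡ 280
184^128 ≡ 280^2 = 78400 ≡ 150
223 = 128 + 64 + 16 + 8 + 4 + 2 + 1, so 184^223 ≡ 150·280·27·249·200·52·184 ≡ 240 (mod 313)
R · y^e mod p:
307^2 = 94249 ≡ 36
307^4 ≡ 36^2 = 1296 ≡ 44
307^8 ≡ 44^2 = 1936 ≡ 58
307^16 ≡ 58^2 = 3364 ≡ 234
307^32 ≡ 234^2 = 54756 ≡ 294
307^64 ≡ 294^2 = 86436 ≡ 48
307^128 ≡ 48^2 = 2304 ≡ 113
215 = 128 + 64 + 16 + 4 + 2 + 1, so 307^215 ≡ 113·48·234·44·36·307 ≡ 199 (mod 313)
184·199 = 36616 ≡ 308 (mod 313)
240 ≠ 308; the check fails.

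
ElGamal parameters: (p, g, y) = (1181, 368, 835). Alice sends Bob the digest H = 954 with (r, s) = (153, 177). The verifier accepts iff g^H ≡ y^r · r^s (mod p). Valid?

yes

Left side g^H mod p:
368^2 = 135424 ≡ 790
368^4 ≡ 790^2 = 624100 ≡ 532
368^8 ≡ 532^2 = 283024 ≡ 765
368^16 ≡ 765^2 = 585225 ≡ 630
368^32 ≡ 630^2 = 396900 ≡ 84
368^64 ≡ 84^2 = 7056 ≡ 1151
368^128 ≡ 1151^2 = 1324801 ≡ 900
368^256 ≡ 900^2 = 810000 ≡ 1015
368^512 ≡ 1015^2 = 1030225 ≡ 393
954 = 512 + 256 + 128 + 32 + 16 + 8 + 2, so 368^954 ≡ 393·1015·900·84·630·765·790 ≡ 167 (mod 1181)
Right side y^r · r^s mod p:
835^2 = 697225 ≡ 435
835^4 ≡ 435^2 = 189225 ≡ 265
835^8 ≡ 265^2 = 70225 ≡ 546
835^16 ≡ 546^2 = 298116 ≡ 504
835^32 ≡ 504^2 = 254016 ≡ 101
835^64 ≡ 101^2 = 10201 ≡ 753
835^128 ≡ 753^2 = 567009 ≡ 129
153 = 128 + 16 + 8 + 1, so 835^153 ≡ 129·504·546·835 ≡ 322 (mod 1181)
153^2 = 23409 ≡ 970
153^4 ≡ 970^2 = 940900 ≡ 824
153^8 ≡ 824^2 = 678976 ≡ 1082
153^16 ≡ 1082^2 = 1170724 ≡ 353
153^32 ≡ 353^2 = 124609 ≡ 604
153^64 ≡ 604^2 = 364816 ≡ 1068
153^128 ≡ 1068^2 = 1140624 ≡ 959
177 = 128 + 32 + 16 + 1, so 153^177 ≡ 959·604·353·153 ≡ 525 (mod 1181)
322·525 = 169050 ≡ 167 (mod 1181)
167 ≡ 167 (mod 1181), so the signature is genuine.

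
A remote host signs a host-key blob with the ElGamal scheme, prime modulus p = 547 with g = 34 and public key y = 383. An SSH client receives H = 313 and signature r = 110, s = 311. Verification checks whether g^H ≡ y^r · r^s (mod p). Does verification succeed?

passes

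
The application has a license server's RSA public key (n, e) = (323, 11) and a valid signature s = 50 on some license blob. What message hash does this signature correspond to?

s^2 ≡ 50^2 = 2500 ≡ 239
s^4 ≡ 239^2 = 57121 ≡ 273
s^8 ≡ 273^2 = 74529 ≡ 239
11 = 8 + 2 + 1, so s^11 ≡ 239·239·50 ≡ 84 (mod 323)

84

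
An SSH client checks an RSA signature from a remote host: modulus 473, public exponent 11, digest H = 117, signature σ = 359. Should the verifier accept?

accept

σ^2 ≡ 359^2 = 128881 ≡ 225
σ^4 ≡ 225^2 = 50625 ≡ 14
σ^8 ≡ 14^2 = 196
11 = 8 + 2 + 1, so σ^11 ≡ 196·225·359 ≡ 117 (mod 473)
117 = H, so the signature checks out.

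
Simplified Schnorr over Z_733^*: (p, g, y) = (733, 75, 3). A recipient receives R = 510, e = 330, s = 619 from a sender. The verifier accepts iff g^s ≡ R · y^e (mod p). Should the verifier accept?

reject

g^s mod p:
75^619 mod 733 = 192
R · y^e mod p:
3^330 mod 733 = 483
510·483 = 246330 ≡ 42 (mod 733)
192 ≠ 42; the check fails.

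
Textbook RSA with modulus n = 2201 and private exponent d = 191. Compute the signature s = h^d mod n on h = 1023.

651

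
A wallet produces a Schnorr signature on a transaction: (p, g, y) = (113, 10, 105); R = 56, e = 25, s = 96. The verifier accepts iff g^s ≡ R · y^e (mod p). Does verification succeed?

fails

g^s mod p:
10^2 = 100
10^4 ≡ 100^2 = 10000 ≡ 56
10^8 ≡ 56^2 = 3136 ≡ 85
10^16 ≡ 85^2 = 7225 ≡ 106
10^32 ≡ 106^2 = 11236 ≡ 49
10^64 ≡ 49^2 = 2401 ≡ 28
96 = 64 + 32, so 10^96 ≡ 28·49 ≡ 16 (mod 113)
R · y^e mod p:
105^2 = 11025 ≡ 64
105^4 ≡ 64^2 = 4096 ≡ 28
105^8 ≡ 28^2 = 784 ≡ 106
105^16 ≡ 106^2 = 11236 ≡ 49
25 = 16 + 8 + 1, so 105^25 ≡ 49·106·105 ≡ 32 (mod 113)
56·32 = 1792 ≡ 97 (mod 113)
16 ≠ 97; the check fails.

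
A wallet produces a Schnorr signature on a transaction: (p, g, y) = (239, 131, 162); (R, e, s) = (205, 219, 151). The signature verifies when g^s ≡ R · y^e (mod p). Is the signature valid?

valid

g^s mod p:
131^2 = 17161 ≡ 192
131^4 ≡ 192^2 = 36864 ≡ 58
131^8 ≡ 58^2 = 3364 ≡ 18
131^16 ≡ 18^2 = 324 ≡ 85
131^32 ≡ 85^2 = 7225 ≡ 55
131^64 ≡ 55^2 = 3025 ≡ 157
131^128 ≡ 157^2 = 24649 ≡ 32
151 = 128 + 16 + 4 + 2 + 1, so 131^151 ≡ 32·85·58·192·131 ≡ 184 (mod 239)
R · y^e mod p:
162^2 = 26244 ≡ 193
162^4 ≡ 193^2 = 37249 ≡ 204
162^8 ≡ 204^2 = 41616 ≡ 30
162^16 ≡ 30^2 = 900 ≡ 183
162^32 ≡ 183^2 = 33489 ≡ 29
162^64 ≡ 29^2 = 841 ≡ 124
162^128 ≡ 124^2 = 15376 ≡ 80
219 = 128 + 64 + 16 + 8 + 2 + 1, so 162^219 ≡ 80·124·183·30·193·162 ≡ 93 (mod 239)
205·93 = 19065 ≡ 184 (mod 239)
184 ≡ 184 (mod 239); signature holds.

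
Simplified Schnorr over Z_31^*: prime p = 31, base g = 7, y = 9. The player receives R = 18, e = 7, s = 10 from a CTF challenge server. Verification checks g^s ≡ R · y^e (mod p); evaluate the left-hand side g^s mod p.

Squares mod 31: 7^1≡7, 7^2≡18, 7^4≡14, 7^8≡10
10 = 8 + 2, so 7^10 ≡ 10·18 ≡ 25 (mod 31)

25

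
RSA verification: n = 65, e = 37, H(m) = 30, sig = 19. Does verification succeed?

sig^37 mod 65 = 19
The recovered value 19 does not match the digest 30.

fails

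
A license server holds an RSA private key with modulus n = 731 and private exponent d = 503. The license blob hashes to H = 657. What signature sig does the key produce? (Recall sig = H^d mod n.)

H^2 ≡ 657^2 = 431649 ≡ 359
H^4 ≡ 359^2 = 128881 ≡ 225
H^8 ≡ 225^2 = 50625 ≡ 186
H^16 ≡ 186^2 = 34596 ≡ 239
H^32 ≡ 239^2 = 57121 ≡ 103
H^64 ≡ 103^2 = 10609 ≡ 375
H^128 ≡ 375^2 = 140625 ≡ 273
H^256 ≡ 273^2 = 74529 ≡ 698
503 = 256 + 128 + 64 + 32 + 16 + 4 + 2 + 1, so H^503 ≡ 698·273·375·103·239·225·359·657 ≡ 190 (mod 731)

190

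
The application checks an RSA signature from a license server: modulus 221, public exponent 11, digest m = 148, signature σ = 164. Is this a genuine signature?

genuine

Squares mod 221: σ^1≡164, σ^2≡155, σ^4≡157, σ^8≡118
11 = 8 + 2 + 1, so σ^11 ≡ 118·155·164 ≡ 148 (mod 221)
148 = m, so the signature checks out.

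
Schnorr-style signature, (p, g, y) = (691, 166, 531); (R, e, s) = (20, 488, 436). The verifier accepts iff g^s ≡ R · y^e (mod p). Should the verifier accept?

reject

g^s mod p:
166^436 mod 691 = 38
R · y^e mod p:
531^488 mod 691 = 681
20·681 = 13620 ≡ 491 (mod 691)
38 ≠ 491; the check fails.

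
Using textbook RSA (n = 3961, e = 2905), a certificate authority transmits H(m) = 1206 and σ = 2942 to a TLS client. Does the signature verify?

Squares mod 3961: σ^1≡2942, σ^2≡579, σ^4≡2517, σ^8≡1650, σ^16≡1293, σ^32≡307, σ^64≡3146, σ^128≡2738, σ^256≡2432, σ^512≡851, σ^1024≡3299, σ^2048≡2534
2905 = 2048 + 512 + 256 + 64 + 16 + 8 + 1, so σ^2905 ≡ 2534·851·2432·3146·1293·1650·2942 ≡ 2755 (mod 3961)
2755 ≠ 1206, so verification fails.

does not verify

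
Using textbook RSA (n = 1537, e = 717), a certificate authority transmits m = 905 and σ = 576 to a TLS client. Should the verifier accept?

Squares mod 1537: σ^1≡576, σ^2≡1321, σ^4≡546, σ^8≡1475, σ^16≡770, σ^32≡1155, σ^64≡1446, σ^128≡596, σ^256≡169, σ^512≡895
717 = 512 + 128 + 64 + 8 + 4 + 1, so σ^717 ≡ 895·596·1446·1475·546·576 ≡ 632 (mod 1537)
The recovered value 632 does not match the digest 905.

reject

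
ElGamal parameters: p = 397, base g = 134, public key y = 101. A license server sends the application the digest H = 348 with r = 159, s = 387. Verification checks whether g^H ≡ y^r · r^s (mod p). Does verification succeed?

fails

Left side g^H mod p:
134^2 = 17956 ≡ 91
134^4 ≡ 91^2 = 8281 ≡ 341
134^8 ≡ 341^2 = 116281 ≡ 357
134^16 ≡ 357^2 = 127449 ≡ 12
134^32 ≡ 12^2 = 144
134^64 ≡ 144^2 = 20736 ≡ 92
134^128 ≡ 92^2 = 8464 ≡ 127
134^256 ≡ 127^2 = 16129 ≡ 249
348 = 256 + 64 + 16 + 8 + 4, so 134^348 ≡ 249·92·12·357·341 ≡ 190 (mod 397)
Right side y^r · r^s mod p:
101^2 = 10201 ≡ 276
101^4 ≡ 276^2 = 76176 ≡ 349
101^8 ≡ 349^2 = 121801 ≡ 319
101^16 ≡ 319^2 = 101761 ≡ 129
101^32 ≡ 129^2 = 16641 ≡ 364
101^64 ≡ 364^2 = 132496 ≡ 295
101^128 ≡ 295^2 = 87025 ≡ 82
159 = 128 + 16 + 8 + 4 + 2 + 1, so 101^159 ≡ 82·129·319·349·276·101 ≡ 382 (mod 397)
159^2 = 25281 ≡ 270
159^4 ≡ 270^2 = 72900 ≡ 249
159^8 ≡ 249^2 = 62001 ≡ 69
159^16 ≡ 69^2 = 4761 ≡ 394
159^32 ≡ 394^2 = 155236 ≡ 9
159^64 ≡ 9^2 = 81
159^128 ≡ 81^2 = 6561 ≡ 209
159^256 ≡ 209^2 = 43681 ≡ 11
387 = 256 + 128 + 2 + 1, so 159^387 ≡ 11·209·270·159 ≡ 282 (mod 397)
382·282 = 107724 ≡ 137 (mod 397)
190 ≠ 137, so verification fails.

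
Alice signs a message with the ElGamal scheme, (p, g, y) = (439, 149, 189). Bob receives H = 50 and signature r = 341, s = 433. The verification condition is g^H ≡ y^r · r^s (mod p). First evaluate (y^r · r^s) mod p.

415

189^2 = 35721 ≡ 162
189^4 ≡ 162^2 = 26244 ≡ 343
189^8 ≡ 343^2 = 117649 ≡ 436
189^16 ≡ 436^2 = 190096 ≡ 9
189^32 ≡ 9^2 = 81
189^64 ≡ 81^2 = 6561 ≡ 415
189^128 ≡ 415^2 = 172225 ≡ 137
189^256 ≡ 137^2 = 18769 ≡ 331
341 = 256 + 64 + 16 + 4 + 1, so 189^341 ≡ 331·415·9·343·189 ≡ 374 (mod 439)
341^2 = 116281 ≡ 385
341^4 ≡ 385^2 = 148225 ≡ 282
341^8 ≡ 282^2 = 79524 ≡ 65
341^16 ≡ 65^2 = 4225 ≡ 274
341^32 ≡ 274^2 = 75076 ≡ 7
341^64 ≡ 7^2 = 49
341^128 ≡ 49^2 = 2401 ≡ 206
341^256 ≡ 206^2 = 42436 ≡ 292
433 = 256 + 128 + 32 + 16 + 1, so 341^433 ≡ 292·206·7·274·341 ≡ 230 (mod 439)
y^r · r^s ≡ 374·230 = 86020 ≡ 415 (mod 439)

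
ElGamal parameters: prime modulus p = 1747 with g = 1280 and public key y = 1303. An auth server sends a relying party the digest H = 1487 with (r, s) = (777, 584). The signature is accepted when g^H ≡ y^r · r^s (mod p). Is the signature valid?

Left side g^H mod p:
1280^2 = 1638400 ≡ 1461
1280^4 ≡ 1461^2 = 2134521 ≡ 1434
1280^8 ≡ 1434^2 = 2056356 ≡ 137
1280^16 ≡ 137^2 = 18769 ≡ 1299
1280^32 ≡ 1299^2 = 1687401 ≡ 1546
1280^64 ≡ 1546^2 = 2390116 ≡ 220
1280^128 ≡ 220^2 = 48400 ≡ 1231
1280^256 ≡ 1231^2 = 1515361 ≡ 712
1280^512 ≡ 712^2 = 506944 ≡ 314
1280^1024 ≡ 314^2 = 98596 ≡ 764
1487 = 1024 + 256 + 128 + 64 + 8 + 4 + 2 + 1, so 1280^1487 ≡ 764·712·1231·220·137·1434·1461·1280 ≡ 1197 (mod 1747)
Right side y^r · r^s mod p:
1303^2 = 1697809 ≡ 1472
1303^4 ≡ 1472^2 = 2166784 ≡ 504
1303^8 ≡ 504^2 = 254016 ≡ 701
1303^16 ≡ 701^2 = 491401 ≡ 494
1303^32 ≡ 494^2 = 244036 ≡ 1203
1303^64 ≡ 1203^2 = 1447209 ≡ 693
1303^128 ≡ 693^2 = 480249 ≡ 1571
1303^256 ≡ 1571^2 = 2468041 ≡ 1277
1303^512 ≡ 1277^2 = 1630729 ≡ 778
777 = 512 + 256 + 8 + 1, so 1303^777 ≡ 778·1277·701·1303 ≡ 791 (mod 1747)
777^2 = 603729 ≡ 1014
777^4 ≡ 1014^2 = 1028196 ≡ 960
777^8 ≡ 960^2 = 921600 ≡ 931
777^16 ≡ 931^2 = 866761 ≡ 249
777^32 ≡ 249^2 = 62001 ≡ 856
777^64 ≡ 856^2 = 732736 ≡ 743
777^128 ≡ 743^2 = 552049 ≡ 1744
777^256 ≡ 1744^2 = 3041536 ≡ 9
777^512 ≡ 9^2 = 81
584 = 512 + 64 + 8, so 777^584 ≡ 81·743·931 ≡ 589 (mod 1747)
791·589 = 465899 ≡ 1197 (mod 1747)
1197 ≡ 1197 (mod 1747), so the signature is genuine.

valid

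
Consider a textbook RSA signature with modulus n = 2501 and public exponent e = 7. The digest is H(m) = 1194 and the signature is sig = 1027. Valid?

sig^2 ≡ 1027^2 = 1054729 ≡ 1808
sig^4 ≡ 1808^2 = 3268864 ≡ 57
7 = 4 + 2 + 1, so sig^7 ≡ 57·1808·1027 ≡ 1194 (mod 2501)
sig^7 mod 2501 = 1194 matches H(m).

yes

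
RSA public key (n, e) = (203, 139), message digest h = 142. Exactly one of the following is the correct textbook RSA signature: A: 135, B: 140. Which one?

A

Candidate A: 135^2 = 18225 ≡ 158; 135^4 ≡ 158^2 = 24964 ≡ 198; 135^8 ≡ 198^2 = 39204 ≡ 25; 135^16 ≡ 25^2 = 625 ≡ 16; 135^32 ≡ 16^2 = 256 ≡ 53; 135^64 ≡ 53^2 = 2809 ≡ 170; 135^128 ≡ 170^2 = 28900 ≡ 74; 139 = 128 + 8 + 2 + 1, so 135^139 ≡ 74·25·158·135 ≡ 142 (mod 203)
  → matches h = 142
Candidate B: 140^2 = 19600 ≡ 112; 140^4 ≡ 112^2 = 12544 ≡ 161; 140^8 ≡ 161^2 = 25921 ≡ 140; 140^16 ≡ 140^2 = 19600 ≡ 112; 140^32 ≡ 112^2 = 12544 ≡ 161; 140^64 ≡ 161^2 = 25921 ≡ 140; 140^128 ≡ 140^2 = 19600 ≡ 112; 139 = 128 + 8 + 2 + 1, so 140^139 ≡ 112·140·112·140 ≡ 168 (mod 203)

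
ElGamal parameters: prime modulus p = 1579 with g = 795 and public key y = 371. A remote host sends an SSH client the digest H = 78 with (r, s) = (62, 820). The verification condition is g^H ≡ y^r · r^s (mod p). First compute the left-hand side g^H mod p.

795^2 = 632025 ≡ 425
795^4 ≡ 425^2 = 180625 ≡ 619
795^8 ≡ 619^2 = 383161 ≡ 1043
795^16 ≡ 1043^2 = 1087849 ≡ 1497
795^32 ≡ 1497^2 = 2241009 ≡ 408
795^64 ≡ 408^2 = 166464 ≡ 669
78 = 64 + 8 + 4 + 2, so 795^78 ≡ 669·1043·619·425 ≡ 157 (mod 1579)

157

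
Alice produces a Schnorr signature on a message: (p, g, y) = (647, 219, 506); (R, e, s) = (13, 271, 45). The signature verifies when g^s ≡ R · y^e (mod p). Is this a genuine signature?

g^s mod p:
219^2 = 47961 ≡ 83
219^4 ≡ 83^2 = 6889 ≡ 419
219^8 ≡ 419^2 = 175561 ≡ 224
219^16 ≡ 224^2 = 50176 ≡ 357
219^32 ≡ 357^2 = 127449 ≡ 637
45 = 32 + 8 + 4 + 1, so 219^45 ≡ 637·224·419·219 ≡ 143 (mod 647)
R · y^e mod p:
506^2 = 256036 ≡ 471
506^4 ≡ 471^2 = 221841 ≡ 567
506^8 ≡ 567^2 = 321489 ≡ 577
506^16 ≡ 577^2 = 332929 ≡ 371
506^32 ≡ 371^2 = 137641 ≡ 477
506^64 ≡ 477^2 = 227529 ≡ 432
506^128 ≡ 432^2 = 186624 ≡ 288
506^256 ≡ 288^2 = 82944 ≡ 128
271 = 256 + 8 + 4 + 2 + 1, so 506^271 ≡ 128·577·567·471·506 ≡ 636 (mod 647)
13·636 = 8268 ≡ 504 (mod 647)
143 ≠ 504; the check fails.

forged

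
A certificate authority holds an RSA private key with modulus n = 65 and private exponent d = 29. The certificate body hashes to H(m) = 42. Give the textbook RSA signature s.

(H(m))^2 ≡ 42^2 = 1764 ≡ 9
(H(m))^4 ≡ 9^2 = 81 ≡ 16
(H(m))^8 ≡ 16^2 = 256 ≡ 61
(H(m))^16 ≡ 61^2 = 3721 ≡ 16
29 = 16 + 8 + 4 + 1, so (H(m))^29 ≡ 16·61·16·42 ≡ 22 (mod 65)

22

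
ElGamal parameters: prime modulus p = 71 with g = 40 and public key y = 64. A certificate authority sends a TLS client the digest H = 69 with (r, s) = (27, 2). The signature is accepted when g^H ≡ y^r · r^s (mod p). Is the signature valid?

Left side g^H mod p:
Squares mod 71: 40^1≡40, 40^2≡38, 40^4≡24, 40^8≡8, 40^16≡64, 40^32≡49, 40^64≡58
69 = 64 + 4 + 1, so 40^69 ≡ 58·24·40 ≡ 16 (mod 71)
Right side y^r · r^s mod p:
Squares mod 71: 64^1≡64, 64^2≡49, 64^4≡58, 64^8≡27, 64^16≡19
27 = 16 + 8 + 2 + 1, so 64^27 ≡ 19·27·49·64 ≡ 50 (mod 71)
Squares mod 71: 27^1≡27, 27^2≡19
27^2 ≡ 19 (mod 71)
50·19 = 950 ≡ 27 (mod 71)
16 ≠ 27, so verification fails.

invalid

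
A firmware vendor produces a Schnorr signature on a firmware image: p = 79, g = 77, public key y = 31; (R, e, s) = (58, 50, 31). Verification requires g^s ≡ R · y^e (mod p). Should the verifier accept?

g^s mod p:
77^31 mod 79 = 54
R · y^e mod p:
31^50 mod 79 = 20
58·20 = 1160 ≡ 54 (mod 79)
54 ≡ 54 (mod 79); signature holds.

accept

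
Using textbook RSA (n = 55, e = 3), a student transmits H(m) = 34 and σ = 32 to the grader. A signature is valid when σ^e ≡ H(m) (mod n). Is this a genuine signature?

forged

σ^2 ≡ 32^2 = 1024 ≡ 34
3 = 2 + 1, so σ^3 ≡ 34·32 ≡ 43 (mod 55)
The recovered value 43 does not match the digest 34.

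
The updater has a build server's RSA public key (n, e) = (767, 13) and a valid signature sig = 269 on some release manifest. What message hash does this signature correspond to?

347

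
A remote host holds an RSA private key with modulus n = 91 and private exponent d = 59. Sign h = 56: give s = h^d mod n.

h^2 ≡ 56^2 = 3136 ≡ 42
h^4 ≡ 42^2 = 1764 ≡ 35
h^8 ≡ 35^2 = 1225 ≡ 42
h^16 ≡ 42^2 = 1764 ≡ 35
h^32 ≡ 35^2 = 1225 ≡ 42
59 = 32 + 16 + 8 + 2 + 1, so h^59 ≡ 42·35·42·42·56 ≡ 49 (mod 91)

49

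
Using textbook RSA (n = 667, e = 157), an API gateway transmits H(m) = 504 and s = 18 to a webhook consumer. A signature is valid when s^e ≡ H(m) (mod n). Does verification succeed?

fails

s^157 mod 667 = 519
The recovered value 519 does not match the digest 504.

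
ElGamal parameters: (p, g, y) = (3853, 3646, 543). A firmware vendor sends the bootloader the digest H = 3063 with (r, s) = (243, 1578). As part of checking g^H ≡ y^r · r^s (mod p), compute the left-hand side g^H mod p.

Squares mod 3853: 3646^1≡3646, 3646^2≡466, 3646^4≡1388, 3646^8≡44, 3646^16≡1936, 3646^32≡2980, 3646^64≡3088, 3646^128≡3422, 3646^256≡817, 3646^512≡920, 3646^1024≡2593, 3646^2048≡164
3063 = 2048 + 512 + 256 + 128 + 64 + 32 + 16 + 4 + 2 + 1, so 3646^3063 ≡ 164·920·817·3422·3088·2980·1936·1388·466·3646 ≡ 3830 (mod 3853)

3830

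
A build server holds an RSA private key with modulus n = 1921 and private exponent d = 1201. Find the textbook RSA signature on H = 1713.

1713

H^2 ≡ 1713^2 = 2934369 ≡ 1002
H^4 ≡ 1002^2 = 1004004 ≡ 1242
H^8 ≡ 1242^2 = 1542564 ≡ 1
H^16 ≡ 1^2 = 1
H^32 ≡ 1^2 = 1
H^64 ≡ 1^2 = 1
H^128 ≡ 1^2 = 1
H^256 ≡ 1^2 = 1
H^512 ≡ 1^2 = 1
H^1024 ≡ 1^2 = 1
1201 = 1024 + 128 + 32 + 16 + 1, so H^1201 ≡ 1·1·1·1·1713 ≡ 1713 (mod 1921)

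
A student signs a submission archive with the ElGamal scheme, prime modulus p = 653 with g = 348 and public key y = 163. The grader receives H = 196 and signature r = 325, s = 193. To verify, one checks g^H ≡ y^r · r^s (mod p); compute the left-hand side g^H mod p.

99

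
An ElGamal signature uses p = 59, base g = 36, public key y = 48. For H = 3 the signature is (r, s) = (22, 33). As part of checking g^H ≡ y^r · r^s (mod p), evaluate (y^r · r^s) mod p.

48^22 mod 59 = 29
22^33 mod 59 = 26
y^r · r^s ≡ 29·26 = 754 ≡ 46 (mod 59)

46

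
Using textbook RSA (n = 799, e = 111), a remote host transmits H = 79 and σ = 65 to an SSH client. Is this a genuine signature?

genuine

σ^2 ≡ 65^2 = 4225 ≡ 230
σ^4 ≡ 230^2 = 52900 ≡ 166
σ^8 ≡ 166^2 = 27556 ≡ 390
σ^16 ≡ 390^2 = 152100 ≡ 290
σ^32 ≡ 290^2 = 84100 ≡ 205
σ^64 ≡ 205^2 = 42025 ≡ 477
111 = 64 + 32 + 8 + 4 + 2 + 1, so σ^111 ≡ 477·205·390·166·230·65 ≡ 79 (mod 799)
Since 79 equals the digest 79, verification succeeds.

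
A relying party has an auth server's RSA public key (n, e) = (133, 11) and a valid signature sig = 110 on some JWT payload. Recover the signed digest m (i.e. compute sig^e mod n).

sig^2 ≡ 110^2 = 12100 ≡ 130
sig^4 ≡ 130^2 = 16900 ≡ 9
sig^8 ≡ 9^2 = 81
11 = 8 + 2 + 1, so sig^11 ≡ 81·130·110 ≡ 3 (mod 133)

3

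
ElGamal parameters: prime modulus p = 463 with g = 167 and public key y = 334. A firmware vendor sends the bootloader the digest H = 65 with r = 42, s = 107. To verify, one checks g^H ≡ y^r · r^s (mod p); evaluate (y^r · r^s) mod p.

334^2 = 111556 ≡ 436
334^4 ≡ 436^2 = 190096 ≡ 266
334^8 ≡ 266^2 = 70756 ≡ 380
334^16 ≡ 380^2 = 144400 ≡ 407
334^32 ≡ 407^2 = 165649 ≡ 358
42 = 32 + 8 + 2, so 334^42 ≡ 358·380·436 ≡ 362 (mod 463)
42^2 = 1764 ≡ 375
42^4 ≡ 375^2 = 140625 ≡ 336
42^8 ≡ 336^2 = 112896 ≡ 387
42^16 ≡ 387^2 = 149769 ≡ 220
42^32 ≡ 220^2 = 48400 ≡ 248
42^64 ≡ 248^2 = 61504 ≡ 388
107 = 64 + 32 + 8 + 2 + 1, so 42^107 ≡ 388·248·387·375·42 ≡ 25 (mod 463)
y^r · r^s ≡ 362·25 = 9050 ≡ 253 (mod 463)

253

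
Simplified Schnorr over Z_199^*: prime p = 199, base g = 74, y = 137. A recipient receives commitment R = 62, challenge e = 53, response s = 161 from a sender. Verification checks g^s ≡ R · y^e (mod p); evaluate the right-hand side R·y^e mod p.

138

137^53 mod 199 = 60
R · y^e ≡ 62·60 = 3720 ≡ 138 (mod 199)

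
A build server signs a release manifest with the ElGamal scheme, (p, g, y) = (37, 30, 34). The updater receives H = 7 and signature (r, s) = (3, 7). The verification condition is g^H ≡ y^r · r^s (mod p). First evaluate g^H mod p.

3

Squares mod 37: 30^1≡30, 30^2≡12, 30^4≡33
7 = 4 + 2 + 1, so 30^7 ≡ 33·12·30 ≡ 3 (mod 37)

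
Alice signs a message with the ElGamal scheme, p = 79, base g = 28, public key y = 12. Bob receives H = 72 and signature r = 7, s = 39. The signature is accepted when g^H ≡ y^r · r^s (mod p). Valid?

yes

Left side g^H mod p:
28^72 mod 79 = 64
Right side y^r · r^s mod p:
12^7 mod 79 = 15
7^39 mod 79 = 78
15·78 = 1170 ≡ 64 (mod 79)
64 ≡ 64 (mod 79), so the signature is genuine.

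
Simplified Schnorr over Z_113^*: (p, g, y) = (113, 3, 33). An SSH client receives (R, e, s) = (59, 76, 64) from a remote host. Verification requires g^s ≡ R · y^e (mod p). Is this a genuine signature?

g^s mod p:
3^64 mod 113 = 106
R · y^e mod p:
33^76 mod 113 = 57
59·57 = 3363 ≡ 86 (mod 113)
106 ≠ 86; the check fails.

forged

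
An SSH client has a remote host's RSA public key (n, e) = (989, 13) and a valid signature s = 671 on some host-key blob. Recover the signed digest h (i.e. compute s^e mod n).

890

s^2 ≡ 671^2 = 450241 ≡ 246
s^4 ≡ 246^2 = 60516 ≡ 187
s^8 ≡ 187^2 = 34969 ≡ 354
13 = 8 + 4 + 1, so s^13 ≡ 354·187·671 ≡ 890 (mod 989)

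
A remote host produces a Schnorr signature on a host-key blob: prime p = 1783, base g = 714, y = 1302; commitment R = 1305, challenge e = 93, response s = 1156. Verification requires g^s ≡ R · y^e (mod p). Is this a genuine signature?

genuine

g^s mod p:
714^2 = 509796 ≡ 1641
714^4 ≡ 1641^2 = 2692881 ≡ 551
714^8 ≡ 551^2 = 303601 ≡ 491
714^16 ≡ 491^2 = 241081 ≡ 376
714^32 ≡ 376^2 = 141376 ≡ 519
714^64 ≡ 519^2 = 269361 ≡ 128
714^128 ≡ 128^2 = 16384 ≡ 337
714^256 ≡ 337^2 = 113569 ≡ 1240
714^512 ≡ 1240^2 = 1537600 ≡ 654
714^1024 ≡ 654^2 = 427716 ≡ 1579
1156 = 1024 + 128 + 4, so 714^1156 ≡ 1579·337·551 ≡ 1470 (mod 1783)
R · y^e mod p:
1302^2 = 1695204 ≡ 1354
1302^4 ≡ 1354^2 = 1833316 ≡ 392
1302^8 ≡ 392^2 = 153664 ≡ 326
1302^16 ≡ 326^2 = 106276 ≡ 1079
1302^32 ≡ 1079^2 = 1164241 ≡ 1725
1302^64 ≡ 1725^2 = 2975625 ≡ 1581
93 = 64 + 16 + 8 + 4 + 1, so 1302^93 ≡ 1581·1079·326·392·1302 ≡ 452 (mod 1783)
1305·452 = 589860 ≡ 1470 (mod 1783)
1470 ≡ 1470 (mod 1783); signature holds.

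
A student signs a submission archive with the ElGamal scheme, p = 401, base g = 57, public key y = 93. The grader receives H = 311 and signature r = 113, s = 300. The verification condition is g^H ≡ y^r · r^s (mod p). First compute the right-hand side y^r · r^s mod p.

93^2 = 8649 ≡ 228
93^4 ≡ 228^2 = 51984 ≡ 255
93^8 ≡ 255^2 = 65025 ≡ 63
93^16 ≡ 63^2 = 3969 ≡ 360
93^32 ≡ 360^2 = 129600 ≡ 77
93^64 ≡ 77^2 = 5929 ≡ 315
113 = 64 + 32 + 16 + 1, so 93^113 ≡ 315·77·360·93 ≡ 320 (mod 401)
113^2 = 12769 ≡ 338
113^4 ≡ 338^2 = 114244 ≡ 360
113^8 ≡ 360^2 = 129600 ≡ 77
113^16 ≡ 77^2 = 5929 ≡ 315
113^32 ≡ 315^2 = 99225 ≡ 178
113^64 ≡ 178^2 = 31684 ≡ 5
113^128 ≡ 5^2 = 25
113^256 ≡ 25^2 = 625 ≡ 224
300 = 256 + 32 + 8 + 4, so 113^300 ≡ 224·178·77·360 ≡ 1 (mod 401)
y^r · r^s ≡ 320·1 = 320 ≡ 320 (mod 401)

320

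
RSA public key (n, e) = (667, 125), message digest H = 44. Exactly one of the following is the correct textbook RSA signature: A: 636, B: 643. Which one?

Candidate A: 636^2 = 404496 ≡ 294; 636^4 ≡ 294^2 = 86436 ≡ 393; 636^8 ≡ 393^2 = 154449 ≡ 372; 636^16 ≡ 372^2 = 138384 ≡ 315; 636^32 ≡ 315^2 = 99225 ≡ 509; 636^64 ≡ 509^2 = 259081 ≡ 285; 125 = 64 + 32 + 16 + 8 + 4 + 1, so 636^125 ≡ 285·509·315·372·393·636 ≡ 44 (mod 667)
  → matches H = 44
Candidate B: 643^2 = 413449 ≡ 576; 643^4 ≡ 576^2 = 331776 ≡ 277; 643^8 ≡ 277^2 = 76729 ≡ 24; 643^16 ≡ 24^2 = 576; 643^32 ≡ 576^2 = 331776 ≡ 277; 643^64 ≡ 277^2 = 76729 ≡ 24; 125 = 64 + 32 + 16 + 8 + 4 + 1, so 643^125 ≡ 24·277·576·24·277·643 ≡ 528 (mod 667)

A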